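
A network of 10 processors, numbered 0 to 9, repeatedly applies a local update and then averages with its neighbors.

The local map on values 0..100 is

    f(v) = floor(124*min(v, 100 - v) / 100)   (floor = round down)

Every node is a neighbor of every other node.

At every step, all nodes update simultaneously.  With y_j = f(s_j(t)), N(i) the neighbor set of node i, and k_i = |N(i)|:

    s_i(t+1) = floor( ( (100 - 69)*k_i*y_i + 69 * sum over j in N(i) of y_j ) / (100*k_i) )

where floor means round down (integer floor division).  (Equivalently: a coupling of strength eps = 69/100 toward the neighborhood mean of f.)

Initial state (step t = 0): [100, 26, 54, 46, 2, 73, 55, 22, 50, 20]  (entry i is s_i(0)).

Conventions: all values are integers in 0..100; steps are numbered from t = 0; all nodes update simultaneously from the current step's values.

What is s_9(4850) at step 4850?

Answer: s_9(4850) = 60
Key observation: The state at step 5, [49, 49, 49, 49, 49, 49, 49, 49, 49, 49], reappears at step 7: the system is in a cycle of period 2 from step 5 on.  Therefore the state at step 4850 equals the state at step 5 + ((4850 - 5) mod 2) = 6, which is [60, 60, 60, 60, 60, 60, 60, 60, 60, 60].

Derivation:
t=0: [100, 26, 54, 46, 2, 73, 55, 22, 50, 20]
t=1: [26, 34, 40, 40, 27, 34, 39, 33, 41, 32]
t=2: [39, 42, 43, 43, 40, 42, 43, 41, 44, 41]
t=3: [50, 51, 51, 51, 50, 51, 51, 51, 52, 51]
t=4: [60, 60, 60, 60, 60, 60, 60, 60, 59, 60]
t=5: [49, 49, 49, 49, 49, 49, 49, 49, 49, 49]
t=6: [60, 60, 60, 60, 60, 60, 60, 60, 60, 60]
t=7: [49, 49, 49, 49, 49, 49, 49, 49, 49, 49]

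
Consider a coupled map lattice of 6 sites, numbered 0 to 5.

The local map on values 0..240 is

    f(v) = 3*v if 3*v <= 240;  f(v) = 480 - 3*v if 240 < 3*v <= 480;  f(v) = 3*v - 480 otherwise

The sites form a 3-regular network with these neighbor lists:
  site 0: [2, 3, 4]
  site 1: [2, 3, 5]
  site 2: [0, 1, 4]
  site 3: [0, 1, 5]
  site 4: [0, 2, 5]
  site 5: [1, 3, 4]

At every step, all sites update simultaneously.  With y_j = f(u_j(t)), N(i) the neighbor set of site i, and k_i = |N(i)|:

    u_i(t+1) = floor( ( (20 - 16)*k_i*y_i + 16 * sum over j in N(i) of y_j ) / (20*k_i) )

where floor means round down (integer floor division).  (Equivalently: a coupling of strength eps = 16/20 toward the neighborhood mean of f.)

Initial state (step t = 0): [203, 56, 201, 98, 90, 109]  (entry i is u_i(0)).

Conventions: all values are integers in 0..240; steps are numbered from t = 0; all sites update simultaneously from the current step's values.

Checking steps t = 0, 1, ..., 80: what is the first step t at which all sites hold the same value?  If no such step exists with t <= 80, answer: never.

Simulating step by step:
t=0: [203, 56, 201, 98, 90, 109]  (not all equal)
t=1: [164, 156, 159, 157, 150, 181]  (not all equal)
t=2: [13, 22, 15, 25, 26, 26]  (not all equal)
t=3: [60, 66, 57, 63, 58, 74]  (not all equal)
t=4: [178, 194, 181, 197, 187, 194]  (not all equal)
t=5: [78, 94, 75, 91, 74, 98]  (not all equal)
t=6: [221, 204, 219, 206, 216, 204]  (not all equal)
t=7: [165, 145, 164, 146, 164, 143]  (not all equal)
t=8: [20, 37, 21, 38, 23, 36]  (not all equal)
t=9: [77, 98, 76, 97, 75, 100]  (not all equal)
t=10: [217, 196, 216, 197, 215, 196]  (not all equal)
t=11: [152, 124, 152, 125, 152, 124]  (not all equal)
t=12: [45, 84, 46, 85, 46, 84]  (not all equal)
t=13: [160, 203, 161, 202, 161, 203]  (not all equal)
t=14: [35, 94, 35, 94, 35, 94]  (not all equal)
t=15: [129, 173, 129, 173, 129, 173]  (not all equal)
t=16: [78, 53, 78, 53, 78, 53]  (not all equal)
t=17: [214, 179, 214, 179, 214, 179]  (not all equal)
t=18: [134, 85, 134, 85, 134, 85]  (not all equal)
t=19: [117, 185, 117, 185, 117, 185]  (not all equal)
t=20: [114, 89, 114, 89, 114, 89]  (not all equal)
t=21: [158, 193, 158, 193, 158, 193]  (not all equal)
t=22: [30, 74, 30, 74, 30, 74]  (not all equal)
t=23: [125, 186, 125, 186, 125, 186]  (not all equal)
t=24: [97, 85, 97, 85, 97, 85]  (not all equal)
t=25: [198, 215, 198, 215, 198, 215]  (not all equal)
t=26: [127, 151, 127, 151, 127, 151]  (not all equal)
t=27: [79, 46, 79, 46, 79, 46]  (not all equal)
t=28: [210, 164, 210, 164, 210, 164]  (not all equal)
t=29: [113, 48, 113, 48, 113, 48]  (not all equal)
t=30: [141, 143, 141, 143, 141, 143]  (not all equal)
t=31: [55, 52, 55, 52, 55, 52]  (not all equal)
t=32: [162, 158, 162, 158, 162, 158]  (not all equal)
t=33: [6, 6, 6, 6, 6, 6]  (all equal)

Answer: 33
Key observation: Synchronization is absorbing here: once all sites are equal they stay equal, and step 33 is the first all-equal step.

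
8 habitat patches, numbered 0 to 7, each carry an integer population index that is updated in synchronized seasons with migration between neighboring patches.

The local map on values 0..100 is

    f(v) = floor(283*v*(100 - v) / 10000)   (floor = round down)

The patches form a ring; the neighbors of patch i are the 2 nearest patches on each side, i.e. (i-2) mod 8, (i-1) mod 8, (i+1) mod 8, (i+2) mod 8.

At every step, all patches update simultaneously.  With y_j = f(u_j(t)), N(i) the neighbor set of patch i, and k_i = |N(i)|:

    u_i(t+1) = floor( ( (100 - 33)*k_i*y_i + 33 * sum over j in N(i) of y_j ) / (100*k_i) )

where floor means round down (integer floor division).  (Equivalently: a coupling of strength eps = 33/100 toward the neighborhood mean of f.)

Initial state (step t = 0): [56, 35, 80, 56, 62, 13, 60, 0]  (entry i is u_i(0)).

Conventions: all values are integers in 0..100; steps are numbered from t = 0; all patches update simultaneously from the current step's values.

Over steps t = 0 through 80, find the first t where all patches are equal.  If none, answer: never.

Answer: never
Key observation: The state at step 6 reappears at step 8 — the system is in a cycle of period 2 from step 6 on.  No step 0..8 is synchronized, and the cycle repeats forever, so no step up to 80 (or ever) has all patches equal.

Derivation:
t=0: [56, 35, 80, 56, 62, 13, 60, 0]  (not all equal)
t=1: [60, 57, 52, 63, 61, 38, 58, 19]  (not all equal)
t=2: [65, 66, 69, 65, 67, 64, 65, 51]  (not all equal)
t=3: [64, 63, 61, 63, 62, 65, 64, 68]  (not all equal)
t=4: [64, 64, 66, 65, 65, 64, 64, 62]  (not all equal)
t=5: [64, 64, 63, 64, 64, 64, 65, 65]  (not all equal)
t=6: [64, 64, 65, 65, 64, 64, 64, 64]  (not all equal)
t=7: [64, 64, 64, 64, 64, 64, 65, 65]  (not all equal)
t=8: [64, 64, 65, 65, 64, 64, 64, 64]  (not all equal)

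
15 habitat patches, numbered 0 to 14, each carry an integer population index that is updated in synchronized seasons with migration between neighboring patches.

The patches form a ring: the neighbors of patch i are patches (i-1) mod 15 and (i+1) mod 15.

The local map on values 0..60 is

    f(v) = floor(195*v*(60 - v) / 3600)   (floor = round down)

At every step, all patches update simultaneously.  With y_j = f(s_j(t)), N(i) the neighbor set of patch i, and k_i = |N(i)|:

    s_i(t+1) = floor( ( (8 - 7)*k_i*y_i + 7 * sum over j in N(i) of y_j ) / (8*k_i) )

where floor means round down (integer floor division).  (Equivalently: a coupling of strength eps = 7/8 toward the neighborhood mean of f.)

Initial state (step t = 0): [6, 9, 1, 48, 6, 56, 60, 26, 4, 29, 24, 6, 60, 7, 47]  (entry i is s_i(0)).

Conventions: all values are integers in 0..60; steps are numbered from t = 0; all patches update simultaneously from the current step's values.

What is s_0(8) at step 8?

Simulating step by step:
t=0: [6, 9, 1, 48, 6, 56, 60, 26, 4, 29, 24, 6, 60, 7, 47]
t=1: [27, 11, 24, 12, 20, 8, 25, 11, 43, 31, 34, 22, 16, 16, 20]
t=2: [37, 44, 32, 42, 28, 42, 28, 41, 38, 43, 46, 42, 41, 40, 43]
t=3: [39, 45, 40, 47, 41, 47, 41, 45, 41, 39, 38, 38, 41, 40, 43]
t=4: [38, 42, 35, 41, 34, 40, 35, 41, 40, 43, 44, 43, 43, 40, 42]
t=5: [40, 45, 41, 46, 43, 46, 43, 44, 40, 40, 38, 38, 40, 39, 43]
t=6: [38, 41, 35, 39, 34, 38, 36, 40, 40, 43, 44, 44, 44, 41, 42]
t=7: [41, 45, 43, 46, 44, 46, 44, 44, 41, 40, 38, 38, 39, 39, 43]
t=8: [38, 39, 35, 37, 34, 37, 36, 39, 40, 43, 44, 44, 44, 41, 42]

Answer: s_0(8) = 38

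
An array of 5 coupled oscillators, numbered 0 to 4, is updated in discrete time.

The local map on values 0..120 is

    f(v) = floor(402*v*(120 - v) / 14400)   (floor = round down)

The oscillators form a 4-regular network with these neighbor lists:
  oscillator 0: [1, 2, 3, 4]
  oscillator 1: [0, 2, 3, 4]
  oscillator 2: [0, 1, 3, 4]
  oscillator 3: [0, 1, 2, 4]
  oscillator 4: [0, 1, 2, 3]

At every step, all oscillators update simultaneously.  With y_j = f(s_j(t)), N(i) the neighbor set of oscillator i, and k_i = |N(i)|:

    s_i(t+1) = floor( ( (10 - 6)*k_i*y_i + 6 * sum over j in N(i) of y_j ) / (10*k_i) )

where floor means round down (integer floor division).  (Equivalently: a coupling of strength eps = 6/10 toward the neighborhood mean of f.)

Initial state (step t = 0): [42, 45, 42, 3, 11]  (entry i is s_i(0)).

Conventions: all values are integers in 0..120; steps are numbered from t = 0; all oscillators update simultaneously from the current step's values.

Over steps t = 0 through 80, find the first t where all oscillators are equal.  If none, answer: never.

Answer: 2
Key observation: Synchronization is absorbing here: once all oscillators are equal they stay equal, and step 2 is the first all-equal step.

Derivation:
t=0: [42, 45, 42, 3, 11]  (not all equal)
t=1: [70, 71, 70, 49, 55]  (not all equal)
t=2: [97, 97, 97, 97, 97]  (all equal)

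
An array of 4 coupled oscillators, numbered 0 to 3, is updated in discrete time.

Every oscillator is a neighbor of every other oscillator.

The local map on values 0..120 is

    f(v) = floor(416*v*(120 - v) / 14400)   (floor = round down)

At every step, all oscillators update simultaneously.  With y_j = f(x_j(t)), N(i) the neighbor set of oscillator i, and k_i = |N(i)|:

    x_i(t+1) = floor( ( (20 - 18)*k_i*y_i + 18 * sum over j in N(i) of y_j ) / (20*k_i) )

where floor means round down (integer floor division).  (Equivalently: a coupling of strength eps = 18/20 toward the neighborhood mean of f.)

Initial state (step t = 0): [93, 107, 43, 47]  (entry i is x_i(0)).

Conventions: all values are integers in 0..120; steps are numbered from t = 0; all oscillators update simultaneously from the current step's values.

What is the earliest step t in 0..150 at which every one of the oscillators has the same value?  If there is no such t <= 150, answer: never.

Simulating step by step:
t=0: [93, 107, 43, 47]  (not all equal)
t=1: [77, 83, 72, 72]  (not all equal)
t=2: [95, 96, 94, 94]  (not all equal)
t=3: [68, 69, 68, 68]  (not all equal)
t=4: [101, 101, 101, 101]  (all equal)

Answer: 4
Key observation: Synchronization is absorbing here: once all oscillators are equal they stay equal, and step 4 is the first all-equal step.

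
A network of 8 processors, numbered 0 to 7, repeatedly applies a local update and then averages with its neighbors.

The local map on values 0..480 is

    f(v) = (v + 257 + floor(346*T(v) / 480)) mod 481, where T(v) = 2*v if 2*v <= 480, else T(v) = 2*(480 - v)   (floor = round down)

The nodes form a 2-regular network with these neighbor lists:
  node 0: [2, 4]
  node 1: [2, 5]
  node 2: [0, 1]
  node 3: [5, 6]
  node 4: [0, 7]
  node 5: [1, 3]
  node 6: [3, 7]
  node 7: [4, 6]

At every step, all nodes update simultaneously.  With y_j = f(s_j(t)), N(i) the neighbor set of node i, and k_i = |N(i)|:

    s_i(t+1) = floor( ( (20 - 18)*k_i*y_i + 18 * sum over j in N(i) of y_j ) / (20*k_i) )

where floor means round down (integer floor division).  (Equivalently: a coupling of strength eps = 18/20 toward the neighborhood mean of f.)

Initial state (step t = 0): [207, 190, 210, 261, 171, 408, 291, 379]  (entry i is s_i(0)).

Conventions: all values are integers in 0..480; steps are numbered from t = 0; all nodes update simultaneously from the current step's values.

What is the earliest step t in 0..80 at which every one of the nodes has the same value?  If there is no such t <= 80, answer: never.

Answer: 6
Key observation: Synchronization is absorbing here: once all nodes are equal they stay equal, and step 6 is the first all-equal step.

Derivation:
t=0: [207, 190, 210, 261, 171, 408, 291, 379]  (not all equal)
t=1: [244, 282, 262, 316, 280, 294, 327, 269]  (not all equal)
t=2: [349, 344, 351, 330, 353, 335, 336, 335]  (not all equal)
t=3: [312, 316, 314, 319, 316, 319, 320, 315]  (not all equal)
t=4: [328, 328, 329, 326, 328, 327, 327, 327]  (not all equal)
t=5: [322, 322, 322, 323, 323, 323, 323, 323]  (not all equal)
t=6: [325, 325, 325, 325, 325, 325, 325, 325]  (all equal)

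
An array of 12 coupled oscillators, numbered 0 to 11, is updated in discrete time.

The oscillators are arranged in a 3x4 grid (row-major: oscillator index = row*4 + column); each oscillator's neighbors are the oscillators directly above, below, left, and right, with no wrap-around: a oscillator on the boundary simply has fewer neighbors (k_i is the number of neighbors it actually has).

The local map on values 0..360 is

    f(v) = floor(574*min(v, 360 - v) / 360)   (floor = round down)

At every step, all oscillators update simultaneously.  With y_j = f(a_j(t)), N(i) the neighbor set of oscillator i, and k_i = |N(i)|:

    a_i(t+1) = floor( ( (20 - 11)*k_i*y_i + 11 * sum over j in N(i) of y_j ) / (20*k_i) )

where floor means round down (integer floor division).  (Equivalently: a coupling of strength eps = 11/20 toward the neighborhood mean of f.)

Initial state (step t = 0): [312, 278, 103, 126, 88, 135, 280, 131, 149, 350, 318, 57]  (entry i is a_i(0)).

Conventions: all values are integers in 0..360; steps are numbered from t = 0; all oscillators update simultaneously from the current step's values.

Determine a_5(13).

Answer: a_5(13) = 224

Derivation:
t=0: [312, 278, 103, 126, 88, 135, 280, 131, 149, 350, 318, 57]
t=1: [108, 141, 157, 192, 159, 153, 146, 170, 149, 101, 72, 115]
t=2: [208, 222, 245, 263, 233, 228, 225, 246, 220, 181, 156, 188]
t=3: [224, 215, 190, 169, 214, 221, 209, 199, 234, 253, 253, 241]
t=4: [224, 233, 257, 265, 221, 219, 234, 243, 200, 184, 186, 202]
t=5: [213, 201, 175, 164, 226, 224, 207, 194, 252, 264, 258, 240]
t=6: [233, 247, 264, 266, 209, 215, 235, 246, 178, 169, 180, 203]
t=7: [206, 188, 165, 158, 239, 226, 206, 191, 267, 267, 260, 241]
t=8: [238, 255, 259, 259, 197, 213, 234, 246, 160, 161, 178, 202]
t=9: [204, 183, 169, 166, 241, 226, 208, 193, 256, 256, 256, 240]
t=10: [241, 260, 265, 265, 199, 216, 234, 247, 171, 173, 183, 204]
t=11: [199, 175, 161, 158, 241, 225, 205, 190, 268, 267, 259, 238]
t=12: [243, 258, 257, 257, 198, 215, 235, 248, 158, 162, 180, 206]
t=13: [199, 179, 170, 167, 238, 224, 207, 191, 254, 257, 257, 238]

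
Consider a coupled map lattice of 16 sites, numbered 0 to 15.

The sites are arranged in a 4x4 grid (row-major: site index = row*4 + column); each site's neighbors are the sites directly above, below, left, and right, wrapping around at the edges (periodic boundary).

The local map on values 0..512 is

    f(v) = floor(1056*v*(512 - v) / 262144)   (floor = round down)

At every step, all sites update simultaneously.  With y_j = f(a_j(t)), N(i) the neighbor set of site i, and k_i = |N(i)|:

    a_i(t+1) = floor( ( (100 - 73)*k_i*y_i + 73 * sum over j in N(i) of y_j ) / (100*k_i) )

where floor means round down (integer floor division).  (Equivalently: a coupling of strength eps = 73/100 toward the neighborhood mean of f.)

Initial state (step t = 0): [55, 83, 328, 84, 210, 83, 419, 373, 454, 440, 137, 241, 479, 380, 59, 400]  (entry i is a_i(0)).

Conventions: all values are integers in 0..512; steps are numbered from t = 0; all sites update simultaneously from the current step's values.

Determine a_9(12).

Answer: a_9(12) = 263

Derivation:
t=0: [55, 83, 328, 84, 210, 83, 419, 373, 454, 440, 137, 241, 479, 380, 59, 400]
t=1: [137, 164, 165, 172, 170, 162, 188, 205, 157, 154, 174, 198, 124, 134, 180, 153]
t=2: [218, 220, 235, 229, 229, 231, 238, 244, 224, 222, 238, 237, 208, 216, 227, 227]
t=3: [258, 259, 260, 260, 260, 260, 262, 261, 259, 259, 261, 261, 257, 257, 260, 259]
t=4: [263, 263, 263, 263, 263, 263, 263, 263, 263, 263, 263, 263, 263, 263, 263, 263]
t=5: [263, 263, 263, 263, 263, 263, 263, 263, 263, 263, 263, 263, 263, 263, 263, 263]
t=6: [263, 263, 263, 263, 263, 263, 263, 263, 263, 263, 263, 263, 263, 263, 263, 263]
t=7: [263, 263, 263, 263, 263, 263, 263, 263, 263, 263, 263, 263, 263, 263, 263, 263]
t=8: [263, 263, 263, 263, 263, 263, 263, 263, 263, 263, 263, 263, 263, 263, 263, 263]
t=9: [263, 263, 263, 263, 263, 263, 263, 263, 263, 263, 263, 263, 263, 263, 263, 263]
t=10: [263, 263, 263, 263, 263, 263, 263, 263, 263, 263, 263, 263, 263, 263, 263, 263]
t=11: [263, 263, 263, 263, 263, 263, 263, 263, 263, 263, 263, 263, 263, 263, 263, 263]
t=12: [263, 263, 263, 263, 263, 263, 263, 263, 263, 263, 263, 263, 263, 263, 263, 263]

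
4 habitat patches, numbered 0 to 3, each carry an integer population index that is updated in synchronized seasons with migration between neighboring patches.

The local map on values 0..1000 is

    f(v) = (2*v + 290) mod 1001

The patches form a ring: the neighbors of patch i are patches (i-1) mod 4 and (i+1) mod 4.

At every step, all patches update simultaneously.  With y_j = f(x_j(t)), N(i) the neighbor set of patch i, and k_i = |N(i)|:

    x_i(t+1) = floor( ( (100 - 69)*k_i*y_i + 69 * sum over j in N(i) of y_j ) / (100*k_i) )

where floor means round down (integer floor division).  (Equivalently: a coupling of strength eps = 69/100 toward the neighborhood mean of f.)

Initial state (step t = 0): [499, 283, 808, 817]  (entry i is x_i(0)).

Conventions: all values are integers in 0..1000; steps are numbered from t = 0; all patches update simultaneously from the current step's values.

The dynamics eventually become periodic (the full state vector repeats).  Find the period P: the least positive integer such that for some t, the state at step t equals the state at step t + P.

Answer: 10
Key observation: The state at step 18, [349, 346, 349, 346], reappears at step 28 — and no state repeats earlier — so the cycle the system enters has period 10.

Derivation:
t=0: [499, 283, 808, 817]
t=1: [702, 676, 894, 697]
t=2: [671, 464, 480, 477]
t=3: [354, 370, 235, 378]
t=4: [334, 615, 261, 620]
t=5: [658, 771, 613, 774]
t=6: [763, 644, 735, 645]
t=7: [651, 721, 634, 722]
t=8: [688, 622, 677, 623]
t=9: [574, 616, 567, 617]
t=10: [495, 458, 491, 458]
t=11: [227, 253, 225, 253]
t=12: [779, 758, 778, 758]
t=13: [818, 833, 817, 833]
t=14: [945, 933, 945, 933]
t=15: [161, 170, 161, 170]
t=16: [624, 617, 624, 617]
t=17: [527, 532, 527, 532]
t=18: [349, 346, 349, 346]
t=19: [983, 986, 983, 986]
t=20: [258, 255, 258, 255]
t=21: [801, 804, 801, 804]
t=22: [895, 892, 895, 892]
t=23: [73, 76, 73, 76]
t=24: [440, 437, 440, 437]
t=25: [164, 167, 164, 167]
t=26: [622, 619, 622, 619]
t=27: [528, 531, 528, 531]
t=28: [349, 346, 349, 346]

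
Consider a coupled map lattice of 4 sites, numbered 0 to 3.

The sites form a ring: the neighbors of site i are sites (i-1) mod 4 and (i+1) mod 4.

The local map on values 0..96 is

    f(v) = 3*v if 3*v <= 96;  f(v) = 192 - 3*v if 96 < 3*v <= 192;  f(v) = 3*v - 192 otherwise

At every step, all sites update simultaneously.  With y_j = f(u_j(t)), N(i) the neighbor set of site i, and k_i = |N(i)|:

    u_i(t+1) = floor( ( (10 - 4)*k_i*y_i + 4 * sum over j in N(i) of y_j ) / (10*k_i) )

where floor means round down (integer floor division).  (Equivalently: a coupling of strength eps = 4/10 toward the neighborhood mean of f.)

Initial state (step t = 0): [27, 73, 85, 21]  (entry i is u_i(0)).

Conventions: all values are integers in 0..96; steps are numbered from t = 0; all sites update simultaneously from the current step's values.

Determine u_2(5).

Answer: u_2(5) = 67

Derivation:
t=0: [27, 73, 85, 21]
t=1: [66, 45, 55, 66]
t=2: [16, 40, 28, 10]
t=3: [49, 69, 70, 44]
t=4: [42, 21, 25, 48]
t=5: [61, 66, 67, 57]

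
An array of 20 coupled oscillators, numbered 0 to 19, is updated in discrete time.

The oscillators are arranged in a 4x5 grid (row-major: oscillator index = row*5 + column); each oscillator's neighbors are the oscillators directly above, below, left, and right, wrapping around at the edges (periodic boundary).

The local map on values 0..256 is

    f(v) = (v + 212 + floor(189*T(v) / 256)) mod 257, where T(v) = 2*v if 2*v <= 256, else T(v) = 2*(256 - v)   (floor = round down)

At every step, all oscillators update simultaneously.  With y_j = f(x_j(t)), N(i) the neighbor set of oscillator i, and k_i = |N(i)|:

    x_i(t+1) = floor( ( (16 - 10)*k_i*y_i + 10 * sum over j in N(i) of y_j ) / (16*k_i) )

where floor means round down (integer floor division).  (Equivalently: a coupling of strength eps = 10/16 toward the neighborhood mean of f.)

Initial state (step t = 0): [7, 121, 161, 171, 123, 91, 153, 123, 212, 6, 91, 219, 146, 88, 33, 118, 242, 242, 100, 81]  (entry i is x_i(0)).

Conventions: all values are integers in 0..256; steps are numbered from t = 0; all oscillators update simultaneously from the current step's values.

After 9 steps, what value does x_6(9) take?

Simulating step by step:
t=0: [7, 121, 161, 171, 123, 91, 153, 123, 212, 6, 91, 219, 146, 88, 33, 118, 242, 242, 100, 81]
t=1: [192, 205, 209, 202, 135, 167, 104, 78, 188, 154, 175, 148, 98, 138, 128, 214, 229, 187, 199, 134]
t=2: [204, 230, 222, 201, 80, 204, 179, 193, 153, 82, 172, 139, 137, 112, 48, 199, 195, 230, 167, 81]
t=3: [220, 231, 229, 188, 180, 227, 203, 166, 136, 131, 180, 120, 113, 139, 151, 226, 198, 197, 227, 170]
t=4: [228, 227, 233, 201, 207, 197, 237, 204, 85, 80, 202, 243, 205, 77, 82, 235, 235, 233, 199, 203]
t=5: [227, 222, 226, 222, 220, 219, 225, 219, 182, 181, 218, 223, 215, 178, 179, 226, 220, 225, 220, 221]
t=6: [225, 226, 226, 229, 229, 229, 226, 230, 240, 240, 230, 227, 231, 241, 241, 226, 226, 226, 230, 230]
t=7: [224, 225, 224, 222, 222, 222, 224, 222, 219, 219, 222, 223, 222, 219, 219, 224, 224, 224, 222, 222]
t=8: [226, 225, 226, 227, 227, 226, 226, 226, 227, 227, 226, 226, 226, 227, 227, 226, 225, 226, 227, 227]
t=9: [224, 225, 224, 224, 224, 224, 225, 224, 224, 224, 224, 225, 224, 224, 224, 224, 225, 224, 224, 224]

Answer: x_6(9) = 225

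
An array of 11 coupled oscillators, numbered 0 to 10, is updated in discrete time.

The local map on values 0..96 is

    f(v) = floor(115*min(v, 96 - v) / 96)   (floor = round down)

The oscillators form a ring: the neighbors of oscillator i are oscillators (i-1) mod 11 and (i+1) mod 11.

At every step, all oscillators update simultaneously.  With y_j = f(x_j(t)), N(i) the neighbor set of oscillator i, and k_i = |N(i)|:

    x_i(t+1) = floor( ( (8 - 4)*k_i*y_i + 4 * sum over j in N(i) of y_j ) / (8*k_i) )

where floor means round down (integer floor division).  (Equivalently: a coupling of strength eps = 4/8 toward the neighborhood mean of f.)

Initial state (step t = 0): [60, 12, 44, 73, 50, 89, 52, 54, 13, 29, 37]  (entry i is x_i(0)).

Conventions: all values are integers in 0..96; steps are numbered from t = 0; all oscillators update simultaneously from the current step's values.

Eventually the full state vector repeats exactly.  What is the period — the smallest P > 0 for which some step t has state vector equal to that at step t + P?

Answer: 2
Key observation: The state at step 6, [56, 56, 56, 56, 56, 56, 56, 56, 56, 56, 56], reappears at step 8 — and no state repeats earlier — so the cycle the system enters has period 2.

Derivation:
t=0: [60, 12, 44, 73, 50, 89, 52, 54, 13, 29, 37]
t=1: [36, 30, 36, 40, 36, 30, 40, 41, 28, 31, 41]
t=2: [42, 39, 42, 45, 42, 40, 44, 44, 38, 39, 44]
t=3: [49, 48, 49, 51, 50, 49, 50, 50, 47, 47, 50]
t=4: [56, 56, 55, 54, 54, 55, 55, 55, 55, 55, 55]
t=5: [47, 47, 48, 49, 49, 49, 49, 49, 49, 49, 48]
t=6: [56, 56, 56, 56, 56, 56, 56, 56, 56, 56, 56]
t=7: [47, 47, 47, 47, 47, 47, 47, 47, 47, 47, 47]
t=8: [56, 56, 56, 56, 56, 56, 56, 56, 56, 56, 56]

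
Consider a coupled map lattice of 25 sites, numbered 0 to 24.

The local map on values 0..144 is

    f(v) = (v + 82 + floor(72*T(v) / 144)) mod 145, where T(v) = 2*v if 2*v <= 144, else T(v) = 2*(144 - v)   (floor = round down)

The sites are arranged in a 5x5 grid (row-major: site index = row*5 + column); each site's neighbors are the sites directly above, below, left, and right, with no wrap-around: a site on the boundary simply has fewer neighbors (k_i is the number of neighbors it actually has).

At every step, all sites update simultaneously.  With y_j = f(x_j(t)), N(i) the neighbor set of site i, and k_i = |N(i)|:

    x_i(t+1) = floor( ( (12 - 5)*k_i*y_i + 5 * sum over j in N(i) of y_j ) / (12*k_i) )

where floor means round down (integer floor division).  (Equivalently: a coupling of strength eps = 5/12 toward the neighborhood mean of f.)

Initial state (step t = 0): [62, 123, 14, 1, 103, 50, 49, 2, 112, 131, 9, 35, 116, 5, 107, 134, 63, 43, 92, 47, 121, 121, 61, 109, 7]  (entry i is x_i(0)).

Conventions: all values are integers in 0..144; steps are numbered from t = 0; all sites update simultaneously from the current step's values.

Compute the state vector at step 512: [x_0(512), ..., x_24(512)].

Answer: [81, 81, 81, 81, 81, 81, 81, 81, 81, 81, 81, 81, 81, 81, 81, 81, 81, 81, 81, 81, 81, 81, 81, 81, 81]
Key observation: The state at step 13, [81, 81, 81, 81, 81, 81, 81, 81, 81, 81, 81, 81, 81, 81, 81, 81, 81, 81, 81, 81, 81, 81, 81, 81, 81], reappears at step 14: the system is in a cycle of period 1 from step 13 on.  Therefore the state at step 512 equals the state at step 13 + ((512 - 13) mod 1) = 13, which is [81, 81, 81, 81, 81, 81, 81, 81, 81, 81, 81, 81, 81, 81, 81, 81, 81, 81, 81, 81, 81, 81, 81, 81, 81].

Derivation:
t=0: [62, 123, 14, 1, 103, 50, 49, 2, 112, 131, 9, 35, 116, 5, 107, 134, 63, 43, 92, 47, 121, 121, 61, 109, 7]
t=1: [60, 75, 99, 86, 81, 48, 42, 82, 82, 81, 75, 33, 68, 87, 75, 81, 56, 43, 70, 53, 81, 75, 60, 80, 79]
t=2: [57, 69, 81, 81, 81, 41, 32, 73, 81, 81, 63, 25, 62, 79, 75, 76, 48, 40, 68, 58, 81, 73, 58, 77, 73]
t=3: [49, 62, 80, 81, 81, 27, 32, 70, 81, 81, 68, 93, 67, 78, 77, 71, 51, 32, 66, 63, 81, 70, 55, 76, 75]
t=4: [61, 51, 77, 81, 81, 94, 37, 69, 80, 81, 83, 66, 66, 78, 78, 72, 47, 24, 63, 68, 79, 68, 49, 74, 77]
t=5: [59, 43, 74, 81, 81, 68, 33, 68, 80, 81, 79, 60, 77, 77, 79, 74, 54, 96, 74, 73, 79, 63, 59, 72, 79]
t=6: [52, 32, 71, 81, 81, 61, 25, 68, 80, 81, 76, 55, 77, 81, 81, 76, 55, 74, 81, 81, 77, 61, 63, 77, 81]
t=7: [36, 35, 67, 80, 81, 69, 95, 81, 80, 81, 73, 62, 76, 81, 81, 76, 55, 75, 81, 81, 76, 60, 67, 78, 81]
t=8: [22, 26, 64, 79, 81, 67, 70, 79, 81, 81, 77, 65, 78, 81, 81, 76, 56, 76, 81, 81, 76, 60, 71, 79, 81]
t=9: [116, 115, 79, 78, 81, 80, 81, 78, 81, 81, 77, 69, 79, 81, 81, 76, 58, 77, 81, 81, 76, 62, 76, 80, 81]
t=10: [81, 81, 81, 81, 81, 81, 80, 81, 81, 81, 80, 74, 80, 81, 81, 77, 61, 78, 81, 81, 76, 65, 78, 81, 81]
t=11: [81, 81, 81, 81, 81, 81, 81, 81, 81, 81, 81, 78, 81, 81, 81, 77, 66, 78, 81, 81, 78, 69, 79, 81, 81]
t=12: [81, 81, 81, 81, 81, 81, 81, 81, 81, 81, 81, 79, 81, 81, 81, 79, 73, 79, 81, 81, 79, 75, 80, 81, 81]
t=13: [81, 81, 81, 81, 81, 81, 81, 81, 81, 81, 81, 81, 81, 81, 81, 81, 81, 81, 81, 81, 81, 81, 81, 81, 81]
t=14: [81, 81, 81, 81, 81, 81, 81, 81, 81, 81, 81, 81, 81, 81, 81, 81, 81, 81, 81, 81, 81, 81, 81, 81, 81]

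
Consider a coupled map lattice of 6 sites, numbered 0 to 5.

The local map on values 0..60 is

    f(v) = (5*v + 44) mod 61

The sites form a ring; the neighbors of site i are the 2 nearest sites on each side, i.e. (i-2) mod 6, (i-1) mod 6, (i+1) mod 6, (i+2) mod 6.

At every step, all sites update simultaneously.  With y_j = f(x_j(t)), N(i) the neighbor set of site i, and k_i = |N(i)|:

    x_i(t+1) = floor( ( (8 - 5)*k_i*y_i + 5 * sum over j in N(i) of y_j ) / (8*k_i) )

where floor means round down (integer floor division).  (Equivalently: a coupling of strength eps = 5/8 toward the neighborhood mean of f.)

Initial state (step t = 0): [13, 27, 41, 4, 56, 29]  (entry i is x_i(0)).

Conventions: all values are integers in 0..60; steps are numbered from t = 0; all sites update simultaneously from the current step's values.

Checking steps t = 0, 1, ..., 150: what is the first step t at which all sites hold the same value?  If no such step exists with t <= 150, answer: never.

Simulating step by step:
t=0: [13, 27, 41, 4, 56, 29]  (not all equal)
t=1: [31, 31, 21, 14, 16, 22]  (not all equal)
t=2: [18, 26, 23, 31, 20, 25]  (not all equal)
t=3: [29, 37, 29, 30, 25, 33]  (not all equal)
t=4: [21, 24, 19, 23, 25, 26]  (not all equal)
t=5: [34, 36, 30, 38, 38, 43]  (not all equal)
t=6: [30, 32, 31, 37, 36, 32]  (not all equal)
t=7: [19, 22, 24, 32, 30, 26]  (not all equal)
t=8: [27, 32, 28, 29, 24, 32]  (not all equal)
t=9: [34, 21, 20, 15, 29, 27]  (not all equal)
t=10: [29, 36, 27, 39, 28, 40]  (not all equal)
t=11: [17, 33, 37, 36, 18, 16]  (not all equal)
t=12: [16, 24, 30, 28, 19, 14]  (not all equal)
t=13: [19, 26, 13, 19, 16, 29]  (not all equal)
t=14: [23, 33, 31, 23, 14, 16]  (not all equal)
t=15: [29, 24, 29, 29, 34, 24]  (not all equal)
t=16: [21, 25, 15, 21, 21, 29]  (not all equal)
t=17: [31, 36, 41, 31, 28, 22]  (not all equal)
t=18: [18, 26, 13, 18, 11, 23]  (not all equal)
t=19: [31, 36, 35, 31, 31, 31]  (not all equal)
t=20: [23, 28, 27, 23, 19, 19]  (not all equal)
t=21: [28, 23, 35, 28, 29, 20]  (not all equal)
t=22: [16, 23, 20, 16, 11, 15]  (not all equal)
t=23: [24, 27, 20, 24, 27, 34]  (not all equal)
t=24: [41, 42, 39, 41, 42, 42]  (not all equal)
t=25: [15, 15, 25, 15, 15, 8]  (not all equal)
t=26: [50, 50, 53, 50, 50, 44]  (not all equal)
t=27: [38, 38, 32, 38, 38, 38]  (not all equal)
t=28: [46, 46, 39, 46, 46, 51]  (not all equal)
t=29: [37, 37, 39, 37, 37, 39]  (not all equal)
t=30: [49, 49, 49, 49, 49, 49]  (all equal)

Answer: 30
Key observation: Synchronization is absorbing here: once all sites are equal they stay equal, and step 30 is the first all-equal step.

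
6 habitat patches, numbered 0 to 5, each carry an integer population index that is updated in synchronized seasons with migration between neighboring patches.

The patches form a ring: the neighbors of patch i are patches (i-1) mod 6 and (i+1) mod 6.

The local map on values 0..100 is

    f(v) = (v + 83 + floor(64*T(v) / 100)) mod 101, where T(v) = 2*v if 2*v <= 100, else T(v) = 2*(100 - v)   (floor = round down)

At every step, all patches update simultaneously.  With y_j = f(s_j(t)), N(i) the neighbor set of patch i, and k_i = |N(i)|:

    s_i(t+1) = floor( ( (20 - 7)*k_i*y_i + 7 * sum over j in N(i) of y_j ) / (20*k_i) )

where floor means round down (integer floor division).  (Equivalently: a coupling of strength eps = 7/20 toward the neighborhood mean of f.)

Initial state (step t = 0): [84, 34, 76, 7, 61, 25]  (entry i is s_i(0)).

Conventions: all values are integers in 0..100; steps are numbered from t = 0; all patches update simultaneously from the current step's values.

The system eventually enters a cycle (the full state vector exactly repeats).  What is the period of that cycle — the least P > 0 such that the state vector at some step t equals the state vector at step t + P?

Answer: 2
Key observation: The state at step 4, [86, 86, 86, 86, 86, 86], reappears at step 6 — and no state repeats earlier — so the cycle the system enters has period 2.

Derivation:
t=0: [84, 34, 76, 7, 61, 25]
t=1: [73, 68, 84, 95, 83, 56]
t=2: [90, 89, 86, 84, 86, 91]
t=3: [84, 84, 85, 85, 85, 84]
t=4: [86, 86, 86, 86, 86, 86]
t=5: [85, 85, 85, 85, 85, 85]
t=6: [86, 86, 86, 86, 86, 86]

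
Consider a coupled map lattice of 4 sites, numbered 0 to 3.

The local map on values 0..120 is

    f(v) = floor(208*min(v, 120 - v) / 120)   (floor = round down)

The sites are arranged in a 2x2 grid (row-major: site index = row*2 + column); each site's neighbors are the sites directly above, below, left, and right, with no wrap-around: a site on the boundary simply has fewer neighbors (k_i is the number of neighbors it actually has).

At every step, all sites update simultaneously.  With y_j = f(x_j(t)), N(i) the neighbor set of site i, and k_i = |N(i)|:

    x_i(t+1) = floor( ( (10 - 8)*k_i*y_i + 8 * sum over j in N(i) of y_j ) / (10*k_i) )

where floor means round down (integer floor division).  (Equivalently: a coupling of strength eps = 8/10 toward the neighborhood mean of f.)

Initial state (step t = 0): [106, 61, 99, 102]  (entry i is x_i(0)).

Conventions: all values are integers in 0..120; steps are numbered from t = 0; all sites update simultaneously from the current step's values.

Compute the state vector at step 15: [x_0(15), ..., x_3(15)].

Simulating step by step:
t=0: [106, 61, 99, 102]
t=1: [60, 42, 29, 61]
t=2: [69, 96, 92, 69]
t=3: [53, 78, 80, 53]
t=4: [74, 87, 86, 74]
t=5: [61, 74, 74, 61]
t=6: [83, 97, 97, 83]
t=7: [44, 59, 59, 44]
t=8: [96, 81, 81, 96]
t=9: [61, 46, 46, 61]
t=10: [83, 97, 97, 83]
t=11: [44, 59, 59, 44]
t=12: [96, 81, 81, 96]
t=13: [61, 46, 46, 61]
t=14: [83, 97, 97, 83]
t=15: [44, 59, 59, 44]

Answer: [44, 59, 59, 44]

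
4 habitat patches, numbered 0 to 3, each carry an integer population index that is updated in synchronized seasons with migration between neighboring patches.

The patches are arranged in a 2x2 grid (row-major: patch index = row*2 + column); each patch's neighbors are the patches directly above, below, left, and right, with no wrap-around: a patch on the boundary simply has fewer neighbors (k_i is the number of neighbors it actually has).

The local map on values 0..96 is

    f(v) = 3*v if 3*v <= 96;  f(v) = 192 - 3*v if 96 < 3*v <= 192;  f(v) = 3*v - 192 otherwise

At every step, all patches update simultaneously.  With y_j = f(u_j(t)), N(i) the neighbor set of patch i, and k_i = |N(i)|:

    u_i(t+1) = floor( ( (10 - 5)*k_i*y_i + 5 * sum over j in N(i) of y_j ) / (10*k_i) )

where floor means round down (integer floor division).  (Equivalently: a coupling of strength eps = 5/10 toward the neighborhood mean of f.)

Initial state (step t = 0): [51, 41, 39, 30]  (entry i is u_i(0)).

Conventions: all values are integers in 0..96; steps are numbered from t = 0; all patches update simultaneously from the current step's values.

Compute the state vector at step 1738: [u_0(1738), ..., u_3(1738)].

Simulating step by step:
t=0: [51, 41, 39, 30]
t=1: [55, 66, 69, 81]
t=2: [18, 22, 27, 30]
t=3: [63, 69, 76, 81]
t=4: [14, 21, 31, 38]
t=5: [60, 61, 76, 78]
t=6: [17, 18, 31, 32]
t=7: [62, 63, 83, 84]
t=8: [18, 18, 45, 45]
t=9: [54, 54, 56, 56]
t=10: [28, 28, 25, 25]
t=11: [81, 81, 77, 77]
t=12: [48, 48, 42, 42]
t=13: [52, 52, 61, 61]
t=14: [29, 29, 15, 15]
t=15: [76, 76, 55, 55]
t=16: [33, 33, 29, 29]
t=17: [91, 91, 88, 88]
t=18: [78, 78, 74, 74]
t=19: [39, 39, 33, 33]
t=20: [79, 79, 88, 88]
t=21: [51, 51, 65, 65]
t=22: [30, 30, 12, 12]
t=23: [76, 76, 49, 49]
t=24: [38, 38, 42, 42]
t=25: [75, 75, 69, 69]
t=26: [28, 28, 19, 19]
t=27: [77, 77, 63, 63]
t=28: [30, 30, 12, 12]

Answer: [30, 30, 12, 12]
Key observation: The state at step 22, [30, 30, 12, 12], reappears at step 28: the system is in a cycle of period 6 from step 22 on.  Therefore the state at step 1738 equals the state at step 22 + ((1738 - 22) mod 6) = 22, which is [30, 30, 12, 12].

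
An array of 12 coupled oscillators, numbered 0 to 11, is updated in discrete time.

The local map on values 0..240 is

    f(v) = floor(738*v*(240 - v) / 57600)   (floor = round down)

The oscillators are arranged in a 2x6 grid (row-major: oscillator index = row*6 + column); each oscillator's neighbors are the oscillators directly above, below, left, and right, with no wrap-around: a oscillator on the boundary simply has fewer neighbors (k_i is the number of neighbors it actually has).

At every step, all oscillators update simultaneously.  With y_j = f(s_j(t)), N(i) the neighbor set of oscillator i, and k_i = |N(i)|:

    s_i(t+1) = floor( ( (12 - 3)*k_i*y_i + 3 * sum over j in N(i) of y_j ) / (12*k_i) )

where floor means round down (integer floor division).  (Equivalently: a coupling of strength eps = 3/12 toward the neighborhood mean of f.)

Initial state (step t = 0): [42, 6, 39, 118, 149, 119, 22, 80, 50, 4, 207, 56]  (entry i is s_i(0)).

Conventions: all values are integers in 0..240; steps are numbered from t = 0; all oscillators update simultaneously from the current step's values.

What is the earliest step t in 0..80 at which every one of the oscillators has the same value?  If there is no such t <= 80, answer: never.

Simulating step by step:
t=0: [42, 6, 39, 118, 149, 119, 22, 80, 50, 4, 207, 56]  (not all equal)
t=1: [89, 43, 101, 161, 167, 176, 79, 139, 113, 41, 91, 132]  (not all equal)
t=2: [162, 125, 172, 158, 156, 150, 165, 172, 175, 121, 166, 176]  (not all equal)
t=3: [163, 176, 152, 165, 166, 167, 157, 152, 148, 176, 159, 149]  (not all equal)
t=4: [158, 149, 167, 157, 157, 158, 165, 168, 171, 149, 163, 169]  (not all equal)
t=5: [165, 169, 157, 165, 165, 163, 158, 155, 153, 169, 161, 155]  (not all equal)
t=6: [158, 155, 164, 158, 158, 160, 164, 166, 168, 155, 161, 166]  (not all equal)
t=7: [164, 166, 159, 164, 164, 163, 159, 157, 155, 166, 162, 158]  (not all equal)
t=8: [159, 158, 164, 159, 159, 160, 164, 165, 166, 158, 160, 163]  (not all equal)
t=9: [164, 163, 159, 164, 164, 163, 159, 158, 157, 164, 163, 161]  (not all equal)
t=10: [159, 160, 164, 159, 159, 160, 164, 164, 165, 159, 160, 161]  (not all equal)
t=11: [164, 163, 159, 164, 164, 163, 159, 159, 158, 164, 164, 162]  (not all equal)
t=12: [159, 160, 164, 159, 159, 160, 164, 164, 164, 159, 159, 160]  (not all equal)
t=13: [164, 163, 159, 164, 164, 164, 159, 159, 159, 164, 164, 164]  (not all equal)
t=14: [159, 160, 164, 159, 159, 159, 164, 164, 164, 159, 159, 159]  (not all equal)
t=15: [164, 163, 159, 164, 165, 165, 159, 159, 159, 164, 165, 165]  (not all equal)
t=16: [159, 160, 164, 159, 158, 158, 164, 164, 164, 159, 158, 158]  (not all equal)
t=17: [164, 163, 159, 164, 165, 165, 159, 159, 159, 164, 165, 165]  (not all equal)

Answer: never
Key observation: The state at step 15 reappears at step 17 — the system is in a cycle of period 2 from step 15 on.  No step 0..17 is synchronized, and the cycle repeats forever, so no step up to 80 (or ever) has all oscillators equal.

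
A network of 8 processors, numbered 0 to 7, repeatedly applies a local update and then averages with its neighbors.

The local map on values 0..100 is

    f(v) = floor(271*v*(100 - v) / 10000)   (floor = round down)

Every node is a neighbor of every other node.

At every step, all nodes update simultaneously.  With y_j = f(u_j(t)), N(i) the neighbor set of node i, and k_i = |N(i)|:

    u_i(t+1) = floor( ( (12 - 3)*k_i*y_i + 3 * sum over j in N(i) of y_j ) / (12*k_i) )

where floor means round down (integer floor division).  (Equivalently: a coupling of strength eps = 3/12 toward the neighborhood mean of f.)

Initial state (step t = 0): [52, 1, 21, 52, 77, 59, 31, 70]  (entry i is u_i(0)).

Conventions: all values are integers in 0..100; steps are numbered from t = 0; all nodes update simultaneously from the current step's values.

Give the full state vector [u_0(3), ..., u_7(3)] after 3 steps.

Answer: [62, 64, 61, 62, 61, 62, 61, 61]

Derivation:
t=0: [52, 1, 21, 52, 77, 59, 31, 70]
t=1: [62, 15, 45, 62, 48, 60, 55, 54]
t=2: [62, 41, 65, 62, 65, 64, 65, 65]
t=3: [62, 64, 61, 62, 61, 62, 61, 61]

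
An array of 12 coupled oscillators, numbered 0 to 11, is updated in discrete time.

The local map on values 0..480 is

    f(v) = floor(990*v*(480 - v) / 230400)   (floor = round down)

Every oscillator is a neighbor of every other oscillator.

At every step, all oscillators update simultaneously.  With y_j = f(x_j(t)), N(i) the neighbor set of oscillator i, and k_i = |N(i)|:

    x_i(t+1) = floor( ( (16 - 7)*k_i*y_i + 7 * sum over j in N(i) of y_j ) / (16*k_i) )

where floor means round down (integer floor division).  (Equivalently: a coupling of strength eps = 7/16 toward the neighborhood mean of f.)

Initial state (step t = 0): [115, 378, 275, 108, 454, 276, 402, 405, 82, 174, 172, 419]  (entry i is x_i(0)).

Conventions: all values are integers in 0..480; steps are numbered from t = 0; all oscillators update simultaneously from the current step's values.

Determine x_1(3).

Simulating step by step:
t=0: [115, 378, 275, 108, 454, 276, 402, 405, 82, 174, 172, 419]
t=1: [174, 166, 206, 170, 106, 206, 150, 148, 153, 199, 198, 137]
t=2: [224, 221, 231, 223, 194, 231, 216, 215, 217, 230, 230, 210]
t=3: [245, 245, 246, 245, 241, 246, 245, 244, 245, 246, 246, 243]

Answer: x_1(3) = 245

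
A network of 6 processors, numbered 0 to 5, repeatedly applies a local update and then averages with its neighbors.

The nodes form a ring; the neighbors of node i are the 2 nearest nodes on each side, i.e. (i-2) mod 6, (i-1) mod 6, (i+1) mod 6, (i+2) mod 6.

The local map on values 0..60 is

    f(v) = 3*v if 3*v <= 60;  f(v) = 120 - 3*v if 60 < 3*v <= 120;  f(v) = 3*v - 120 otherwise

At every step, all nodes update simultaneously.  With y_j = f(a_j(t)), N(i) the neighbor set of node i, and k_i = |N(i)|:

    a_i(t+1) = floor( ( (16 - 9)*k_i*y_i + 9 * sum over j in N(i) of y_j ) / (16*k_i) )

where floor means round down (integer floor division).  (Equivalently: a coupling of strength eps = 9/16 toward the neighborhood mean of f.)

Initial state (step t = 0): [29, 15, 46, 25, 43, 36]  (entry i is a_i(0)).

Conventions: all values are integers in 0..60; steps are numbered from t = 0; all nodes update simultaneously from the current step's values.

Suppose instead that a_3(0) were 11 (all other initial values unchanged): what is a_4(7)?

Answer: a_4(7) = 12
Key observation: This trace re-runs the system from the modified initial state.

Derivation:
t=0: [29, 15, 46, 11, 43, 36]
t=1: [26, 33, 24, 26, 17, 22]
t=2: [42, 35, 42, 42, 48, 45]
t=3: [11, 11, 9, 11, 15, 13]
t=4: [34, 33, 32, 34, 38, 37]
t=5: [16, 18, 19, 16, 12, 12]
t=6: [46, 50, 51, 46, 42, 41]
t=7: [18, 23, 24, 18, 12, 11]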